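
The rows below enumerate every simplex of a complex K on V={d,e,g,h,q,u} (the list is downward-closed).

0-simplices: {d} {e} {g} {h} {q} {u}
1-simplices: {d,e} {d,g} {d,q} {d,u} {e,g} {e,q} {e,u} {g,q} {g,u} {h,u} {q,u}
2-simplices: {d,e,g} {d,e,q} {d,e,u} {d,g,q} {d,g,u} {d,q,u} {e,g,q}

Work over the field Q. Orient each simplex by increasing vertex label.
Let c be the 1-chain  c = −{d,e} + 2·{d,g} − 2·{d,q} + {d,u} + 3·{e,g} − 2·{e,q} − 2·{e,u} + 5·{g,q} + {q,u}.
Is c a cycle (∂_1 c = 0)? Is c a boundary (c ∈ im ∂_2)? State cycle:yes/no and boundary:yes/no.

cycle:yes boundary:yes

n_0=6 n_1=11 n_2=7  [Q]
∂1: piv[de,dg,dq,du,hu] rk=5  ker:eg,eq,eu,gq,gu,qu
∂2: piv[deg,deq,deu,dgq,dgu,dqu] rk=6  ker:egq
∂1c = 0
c vs im∂2: reduces to 0 ⇒ boundary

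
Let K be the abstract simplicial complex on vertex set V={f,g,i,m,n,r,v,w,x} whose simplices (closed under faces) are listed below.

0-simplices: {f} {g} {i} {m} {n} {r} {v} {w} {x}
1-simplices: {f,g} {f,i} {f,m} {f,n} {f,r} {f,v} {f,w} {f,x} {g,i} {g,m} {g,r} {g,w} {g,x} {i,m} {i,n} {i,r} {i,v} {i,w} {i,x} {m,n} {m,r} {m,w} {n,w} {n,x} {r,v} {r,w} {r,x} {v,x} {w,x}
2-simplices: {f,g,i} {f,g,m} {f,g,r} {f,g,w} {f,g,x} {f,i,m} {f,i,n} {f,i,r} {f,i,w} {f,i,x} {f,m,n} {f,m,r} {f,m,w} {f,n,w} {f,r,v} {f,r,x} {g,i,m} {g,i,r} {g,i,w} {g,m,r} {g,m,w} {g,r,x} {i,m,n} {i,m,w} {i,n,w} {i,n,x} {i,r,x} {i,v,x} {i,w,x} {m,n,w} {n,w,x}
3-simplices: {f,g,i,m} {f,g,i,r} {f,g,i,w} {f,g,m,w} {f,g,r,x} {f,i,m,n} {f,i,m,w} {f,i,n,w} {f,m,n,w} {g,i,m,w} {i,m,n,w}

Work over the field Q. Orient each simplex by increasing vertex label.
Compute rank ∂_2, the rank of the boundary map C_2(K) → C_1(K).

rank∂_2=19

n_0=9 n_1=29 n_2=31 n_3=11  [Q]
∂1: piv[fg,fi,fm,fn,fr,fv,fw,fx] rk=8  ker:gi,gm,gr,gw,gx,im,in,ir,iv,iw,ix,mn,mr,mw,nw,nx,rv,rw,rx,vx,wx
∂2: piv[fgi,fgm,fgr,fgw,fgx,fim,fin,fir,fiw,fix,fmn,fmr,fmw,fnw,frv,frx,inx,ivx,iwx] rk=19  ker:gim,gir,giw,gmr,gmw,grx,imn,imw,inw,irx,mnw,nwx
∂3: piv[fgim,fgir,fgiw,fgmw,fgrx,fimn,fimw,finw,fmnw] rk=9  ker:gimw,imnw
rk∂_2=19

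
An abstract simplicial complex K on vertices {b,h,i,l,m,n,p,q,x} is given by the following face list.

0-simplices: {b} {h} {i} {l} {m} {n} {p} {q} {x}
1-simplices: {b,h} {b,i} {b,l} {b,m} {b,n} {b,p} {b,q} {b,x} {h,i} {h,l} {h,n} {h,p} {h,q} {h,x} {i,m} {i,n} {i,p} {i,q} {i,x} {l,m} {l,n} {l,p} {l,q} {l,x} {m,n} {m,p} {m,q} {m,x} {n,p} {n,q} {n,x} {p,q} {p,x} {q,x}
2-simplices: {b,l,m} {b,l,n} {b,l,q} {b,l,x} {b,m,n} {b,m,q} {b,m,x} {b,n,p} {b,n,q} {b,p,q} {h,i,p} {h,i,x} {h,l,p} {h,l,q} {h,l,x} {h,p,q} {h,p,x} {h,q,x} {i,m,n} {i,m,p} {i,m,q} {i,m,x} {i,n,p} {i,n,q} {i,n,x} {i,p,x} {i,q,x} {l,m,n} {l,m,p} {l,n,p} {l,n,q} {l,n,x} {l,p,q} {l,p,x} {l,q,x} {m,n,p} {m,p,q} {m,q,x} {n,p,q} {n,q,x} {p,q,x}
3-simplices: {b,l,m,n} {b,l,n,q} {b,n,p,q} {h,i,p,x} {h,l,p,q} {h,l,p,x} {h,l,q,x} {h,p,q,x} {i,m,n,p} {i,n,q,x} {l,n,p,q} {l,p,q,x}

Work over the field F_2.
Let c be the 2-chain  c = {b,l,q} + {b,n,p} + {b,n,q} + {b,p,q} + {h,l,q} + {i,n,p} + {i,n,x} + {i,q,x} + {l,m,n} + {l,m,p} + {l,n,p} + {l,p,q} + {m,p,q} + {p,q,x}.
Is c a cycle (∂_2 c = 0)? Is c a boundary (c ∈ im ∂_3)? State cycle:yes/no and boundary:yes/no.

cycle:no boundary:no

n_0=9 n_1=34 n_2=41 n_3=12  [Z2]
∂1: piv[bh,bi,bl,bm,bn,bp,bq,bx] rk=8  ker:hi,hl,hn,hp,hq,hx,im,in,ip,iq,ix,lm,ln,lp,lq,lx,mn,mp,mq,mx,np,nq,nx,pq,px,qx
∂2: piv[blm,bln,blq,blx,bmn,bmq,bmx,bnp,bnq,bpq,hip,hix,hlp,hlq,hlx,hpq,hpx,hqx,imn,imp,imq,imx,inx] rk=23  ker:inp,inq,ipx,iqx,lmn,lmp,lnp,lnq,lnx,lpq,lpx,lqx,mnp,mpq,mqx,npq,nqx,pqx
∂3: piv[blmn,blnq,bnpq,hipx,hlpq,hlpx,hlqx,hpqx,imnp,inqx,lnpq] rk=11  ker:lpqx
∂2c = {b,l} + {b,q} + {h,l} + {h,q} + {i,p} + {i,q} + {l,p} + {l,q} + {m,n} + {m,q} + {n,p} + {n,q} + {n,x} + {p,x}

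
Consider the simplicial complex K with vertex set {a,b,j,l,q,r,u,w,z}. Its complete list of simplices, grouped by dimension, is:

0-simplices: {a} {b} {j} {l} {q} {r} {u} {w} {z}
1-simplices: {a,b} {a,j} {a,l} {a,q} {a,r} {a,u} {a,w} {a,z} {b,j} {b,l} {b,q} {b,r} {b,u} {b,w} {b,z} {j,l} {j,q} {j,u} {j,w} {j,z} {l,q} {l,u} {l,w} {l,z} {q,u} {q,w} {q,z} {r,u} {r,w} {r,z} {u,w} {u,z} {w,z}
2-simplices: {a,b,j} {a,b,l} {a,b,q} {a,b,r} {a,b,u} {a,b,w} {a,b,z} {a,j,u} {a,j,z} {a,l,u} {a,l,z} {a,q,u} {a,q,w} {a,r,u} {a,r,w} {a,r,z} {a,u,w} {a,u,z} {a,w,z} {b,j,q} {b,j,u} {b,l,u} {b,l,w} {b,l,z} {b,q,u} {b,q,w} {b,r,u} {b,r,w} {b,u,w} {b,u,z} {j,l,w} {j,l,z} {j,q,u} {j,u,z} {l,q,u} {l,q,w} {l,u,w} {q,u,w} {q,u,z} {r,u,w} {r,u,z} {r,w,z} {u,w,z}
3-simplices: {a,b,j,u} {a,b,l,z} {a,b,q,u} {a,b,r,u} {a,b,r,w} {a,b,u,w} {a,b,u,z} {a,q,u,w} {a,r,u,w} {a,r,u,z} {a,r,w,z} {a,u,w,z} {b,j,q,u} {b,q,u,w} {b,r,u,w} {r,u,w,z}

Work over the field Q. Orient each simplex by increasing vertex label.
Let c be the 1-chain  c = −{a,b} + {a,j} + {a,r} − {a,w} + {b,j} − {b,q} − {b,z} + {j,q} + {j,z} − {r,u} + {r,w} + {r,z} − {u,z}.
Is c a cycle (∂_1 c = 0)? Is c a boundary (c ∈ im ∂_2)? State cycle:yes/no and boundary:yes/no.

cycle:yes boundary:yes

n_0=9 n_1=33 n_2=43 n_3=16  [Q]
∂1: piv[ab,aj,al,aq,ar,au,aw,az] rk=8  ker:bj,bl,bq,br,bu,bw,bz,jl,jq,ju,jw,jz,lq,lu,lw,lz,qu,qw,qz,ru,rw,rz,uw,uz,wz
∂2: piv[abj,abl,abq,abr,abu,abw,abz,aju,ajz,alu,alz,aqu,aqw,aru,arw,arz,auw,auz,awz,bjq,blw,jlw,jlz,lqu,quz] rk=25  ker:bju,blu,blz,bqu,bqw,bru,brw,buw,buz,jqu,juz,lqw,luw,quw,ruw,ruz,rwz,uwz
∂3: piv[abju,ablz,abqu,abru,abrw,abuw,abuz,aquw,aruw,aruz,arwz,auwz,bjqu,bquw] rk=14  ker:bruw,ruwz
∂1c = 0
c vs im∂2: reduces to 0 ⇒ boundary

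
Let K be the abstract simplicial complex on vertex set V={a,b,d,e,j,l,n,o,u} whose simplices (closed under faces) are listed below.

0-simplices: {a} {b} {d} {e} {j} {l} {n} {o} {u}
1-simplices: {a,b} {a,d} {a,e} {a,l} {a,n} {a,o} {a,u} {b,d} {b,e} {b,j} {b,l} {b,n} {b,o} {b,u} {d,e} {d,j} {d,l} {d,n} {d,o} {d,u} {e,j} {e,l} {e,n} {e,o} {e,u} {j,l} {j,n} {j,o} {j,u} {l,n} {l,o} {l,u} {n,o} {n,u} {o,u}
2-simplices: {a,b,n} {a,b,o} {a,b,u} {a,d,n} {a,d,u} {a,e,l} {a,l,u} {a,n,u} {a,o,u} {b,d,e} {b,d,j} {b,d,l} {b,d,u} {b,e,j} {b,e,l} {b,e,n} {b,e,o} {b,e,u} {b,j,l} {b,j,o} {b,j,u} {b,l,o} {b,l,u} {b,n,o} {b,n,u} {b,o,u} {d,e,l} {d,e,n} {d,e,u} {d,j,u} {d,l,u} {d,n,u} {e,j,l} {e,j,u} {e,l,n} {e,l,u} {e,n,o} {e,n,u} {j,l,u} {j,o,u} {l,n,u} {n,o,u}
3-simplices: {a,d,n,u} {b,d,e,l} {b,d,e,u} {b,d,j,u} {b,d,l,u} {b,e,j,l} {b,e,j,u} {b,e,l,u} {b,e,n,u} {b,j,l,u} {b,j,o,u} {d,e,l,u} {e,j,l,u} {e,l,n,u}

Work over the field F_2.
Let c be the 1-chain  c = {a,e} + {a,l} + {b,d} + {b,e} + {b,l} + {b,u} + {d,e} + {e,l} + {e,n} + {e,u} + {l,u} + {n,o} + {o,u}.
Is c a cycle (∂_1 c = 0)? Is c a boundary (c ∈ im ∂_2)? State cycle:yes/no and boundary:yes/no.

n_0=9 n_1=35 n_2=42 n_3=14  [Z2]
∂1: piv[ab,ad,ae,al,an,ao,au,bj] rk=8  ker:bd,be,bl,bn,bo,bu,de,dj,dl,dn,do,du,ej,el,en,eo,eu,jl,jn,jo,ju,ln,lo,lu,no,nu,ou
∂2: piv[abn,abo,abu,adn,adu,ael,alu,anu,aou,bde,bdj,bdl,bdu,bej,bel,ben,beo,beu,bjl,bjo,bju,blo,blu,bno,eln] rk=25  ker:bnu,bou,del,den,deu,dju,dlu,dnu,ejl,eju,elu,eno,enu,jlu,jou,lnu,nou
∂3: piv[adnu,bdel,bdeu,bdju,bdlu,bejl,beju,belu,benu,bjlu,bjou,elnu] rk=12  ker:delu,ejlu
∂1c = 0
c vs im∂2: reduces to 0 ⇒ boundary

cycle:yes boundary:yes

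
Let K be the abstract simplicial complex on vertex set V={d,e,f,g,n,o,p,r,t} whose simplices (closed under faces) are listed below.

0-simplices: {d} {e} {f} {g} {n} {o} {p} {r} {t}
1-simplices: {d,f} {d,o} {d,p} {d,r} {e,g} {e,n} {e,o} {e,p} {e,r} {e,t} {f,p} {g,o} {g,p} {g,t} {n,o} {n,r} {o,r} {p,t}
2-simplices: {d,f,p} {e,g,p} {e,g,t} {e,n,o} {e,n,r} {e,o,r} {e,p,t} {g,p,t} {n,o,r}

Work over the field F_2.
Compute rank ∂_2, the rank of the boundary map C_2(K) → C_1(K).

n_0=9 n_1=18 n_2=9  [Z2]
∂1: piv[df,do,dp,dr,eg,en,eo,et] rk=8  ker:ep,er,fp,go,gp,gt,no,nr,or,pt
∂2: piv[dfp,egp,egt,eno,enr,eor,ept] rk=7  ker:gpt,nor
rk∂_2=7

rank∂_2=7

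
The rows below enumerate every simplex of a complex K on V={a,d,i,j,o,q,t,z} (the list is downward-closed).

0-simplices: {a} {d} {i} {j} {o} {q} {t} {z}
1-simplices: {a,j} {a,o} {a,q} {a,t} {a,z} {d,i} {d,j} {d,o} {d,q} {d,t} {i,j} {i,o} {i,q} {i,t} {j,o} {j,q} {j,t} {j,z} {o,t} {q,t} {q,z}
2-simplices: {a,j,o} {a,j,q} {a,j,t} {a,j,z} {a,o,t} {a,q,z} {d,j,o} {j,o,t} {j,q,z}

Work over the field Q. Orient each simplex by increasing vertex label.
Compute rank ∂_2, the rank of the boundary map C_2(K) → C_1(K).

n_0=8 n_1=21 n_2=9  [Q]
∂1: piv[aj,ao,aq,at,az,di,dj] rk=7  ker:do,dq,dt,ij,io,iq,it,jo,jq,jt,jz,ot,qt,qz
∂2: piv[ajo,ajq,ajt,ajz,aot,aqz,djo] rk=7  ker:jot,jqz
rk∂_2=7

rank∂_2=7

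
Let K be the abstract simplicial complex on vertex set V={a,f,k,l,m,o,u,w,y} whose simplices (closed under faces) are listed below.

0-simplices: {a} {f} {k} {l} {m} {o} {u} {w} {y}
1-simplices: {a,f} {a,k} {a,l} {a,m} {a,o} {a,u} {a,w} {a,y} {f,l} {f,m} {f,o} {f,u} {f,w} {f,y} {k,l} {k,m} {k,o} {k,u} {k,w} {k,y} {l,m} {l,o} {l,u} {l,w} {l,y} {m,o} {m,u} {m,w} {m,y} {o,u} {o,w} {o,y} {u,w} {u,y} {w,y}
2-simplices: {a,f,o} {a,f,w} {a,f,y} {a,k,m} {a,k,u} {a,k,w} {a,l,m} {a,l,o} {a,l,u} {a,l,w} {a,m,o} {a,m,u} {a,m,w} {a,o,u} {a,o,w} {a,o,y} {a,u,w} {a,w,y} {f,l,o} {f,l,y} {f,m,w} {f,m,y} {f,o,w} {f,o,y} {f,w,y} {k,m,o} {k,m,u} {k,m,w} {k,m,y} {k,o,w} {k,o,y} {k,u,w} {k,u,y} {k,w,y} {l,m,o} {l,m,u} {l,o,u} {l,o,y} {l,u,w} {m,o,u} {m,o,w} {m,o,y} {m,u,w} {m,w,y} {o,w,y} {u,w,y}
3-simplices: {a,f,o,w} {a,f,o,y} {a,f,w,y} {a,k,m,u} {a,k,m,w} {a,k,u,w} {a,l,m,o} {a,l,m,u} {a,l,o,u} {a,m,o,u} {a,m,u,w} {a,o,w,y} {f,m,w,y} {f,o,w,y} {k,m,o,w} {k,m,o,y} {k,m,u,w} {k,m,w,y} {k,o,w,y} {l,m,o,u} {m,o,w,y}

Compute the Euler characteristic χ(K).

χ(K)=-1

n_0=9 n_1=35 n_2=46 n_3=21
χ=+9−35+46−21=-1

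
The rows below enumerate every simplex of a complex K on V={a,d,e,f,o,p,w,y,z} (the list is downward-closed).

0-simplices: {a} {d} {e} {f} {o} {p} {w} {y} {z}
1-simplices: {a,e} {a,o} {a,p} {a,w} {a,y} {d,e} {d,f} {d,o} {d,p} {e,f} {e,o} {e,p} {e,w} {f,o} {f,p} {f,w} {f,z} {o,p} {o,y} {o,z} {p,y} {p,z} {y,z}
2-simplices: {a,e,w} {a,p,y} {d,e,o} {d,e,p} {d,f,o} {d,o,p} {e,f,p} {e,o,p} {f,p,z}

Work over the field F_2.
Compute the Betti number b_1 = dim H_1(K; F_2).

n_0=9 n_1=23 n_2=9  [Z2]
∂1: piv[ae,ao,ap,aw,ay,de,df,fz] rk=8  ker:do,dp,ef,eo,ep,ew,fo,fp,fw,op,oy,oz,py,pz,yz
∂2: piv[aew,apy,deo,dep,dfo,dop,efp,fpz] rk=8  ker:eop
b_1=(23−8)−8=7

b_1=7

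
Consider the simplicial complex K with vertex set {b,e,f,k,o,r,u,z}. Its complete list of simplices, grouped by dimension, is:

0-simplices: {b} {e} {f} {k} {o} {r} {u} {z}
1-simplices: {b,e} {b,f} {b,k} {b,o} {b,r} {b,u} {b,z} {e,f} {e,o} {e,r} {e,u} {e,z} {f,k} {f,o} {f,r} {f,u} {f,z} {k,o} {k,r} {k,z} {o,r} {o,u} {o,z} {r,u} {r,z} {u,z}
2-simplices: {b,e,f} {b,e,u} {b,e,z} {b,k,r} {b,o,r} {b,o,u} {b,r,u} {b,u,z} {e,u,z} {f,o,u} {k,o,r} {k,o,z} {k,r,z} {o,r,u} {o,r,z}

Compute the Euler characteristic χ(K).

χ(K)=-3

n_0=8 n_1=26 n_2=15
χ=+8−26+15=-3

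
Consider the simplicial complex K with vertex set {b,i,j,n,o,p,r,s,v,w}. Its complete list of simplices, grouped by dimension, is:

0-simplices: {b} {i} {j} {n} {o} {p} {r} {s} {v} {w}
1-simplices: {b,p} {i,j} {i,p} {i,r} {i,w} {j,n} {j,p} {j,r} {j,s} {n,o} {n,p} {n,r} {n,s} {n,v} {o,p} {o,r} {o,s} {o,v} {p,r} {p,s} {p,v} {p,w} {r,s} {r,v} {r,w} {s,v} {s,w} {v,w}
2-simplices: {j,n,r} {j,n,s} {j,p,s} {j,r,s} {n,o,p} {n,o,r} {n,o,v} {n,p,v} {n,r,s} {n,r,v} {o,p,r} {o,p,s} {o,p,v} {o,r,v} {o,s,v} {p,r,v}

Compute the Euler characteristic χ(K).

χ(K)=-2

n_0=10 n_1=28 n_2=16
χ=+10−28+16=-2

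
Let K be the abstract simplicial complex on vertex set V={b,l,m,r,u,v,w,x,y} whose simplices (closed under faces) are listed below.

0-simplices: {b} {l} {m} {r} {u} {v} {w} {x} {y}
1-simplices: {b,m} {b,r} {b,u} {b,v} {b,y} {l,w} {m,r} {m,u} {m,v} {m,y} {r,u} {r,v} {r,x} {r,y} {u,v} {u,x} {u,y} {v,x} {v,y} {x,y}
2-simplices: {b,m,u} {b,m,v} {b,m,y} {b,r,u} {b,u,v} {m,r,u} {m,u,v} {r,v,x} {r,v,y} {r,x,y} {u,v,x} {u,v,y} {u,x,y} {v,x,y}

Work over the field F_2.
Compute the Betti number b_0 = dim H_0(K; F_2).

b_0=2

n_0=9 n_1=20 n_2=14  [Z2]
∂1: piv[bm,br,bu,bv,by,lw,rx] rk=7  ker:mr,mu,mv,my,ru,rv,ry,uv,ux,uy,vx,vy,xy
∂2: piv[bmu,bmv,bmy,bru,buv,mru,rvx,rvy,rxy,uvx,uvy] rk=11  ker:muv,uxy,vxy
b_0=(9−0)−7=2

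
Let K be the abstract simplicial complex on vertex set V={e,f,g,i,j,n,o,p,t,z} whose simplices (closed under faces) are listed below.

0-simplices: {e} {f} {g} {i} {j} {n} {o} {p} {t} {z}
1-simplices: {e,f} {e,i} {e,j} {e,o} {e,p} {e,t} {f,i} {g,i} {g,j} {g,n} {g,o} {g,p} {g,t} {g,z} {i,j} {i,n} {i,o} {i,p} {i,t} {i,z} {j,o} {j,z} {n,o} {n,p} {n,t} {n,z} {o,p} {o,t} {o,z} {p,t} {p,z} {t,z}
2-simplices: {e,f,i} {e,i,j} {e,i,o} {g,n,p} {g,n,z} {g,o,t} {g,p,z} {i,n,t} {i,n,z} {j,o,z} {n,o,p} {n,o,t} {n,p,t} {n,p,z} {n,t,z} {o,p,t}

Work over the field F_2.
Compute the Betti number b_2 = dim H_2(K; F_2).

b_2=2

n_0=10 n_1=32 n_2=16  [Z2]
∂1: piv[ef,ei,ej,eo,ep,et,gi,gn,gz] rk=9  ker:fi,gj,go,gp,gt,ij,in,io,ip,it,iz,jo,jz,no,np,nt,nz,op,ot,oz,pt,pz,tz
∂2: piv[efi,eij,eio,gnp,gnz,got,gpz,int,inz,joz,nop,not,npt,ntz] rk=14  ker:npz,opt
b_2=(16−14)−0=2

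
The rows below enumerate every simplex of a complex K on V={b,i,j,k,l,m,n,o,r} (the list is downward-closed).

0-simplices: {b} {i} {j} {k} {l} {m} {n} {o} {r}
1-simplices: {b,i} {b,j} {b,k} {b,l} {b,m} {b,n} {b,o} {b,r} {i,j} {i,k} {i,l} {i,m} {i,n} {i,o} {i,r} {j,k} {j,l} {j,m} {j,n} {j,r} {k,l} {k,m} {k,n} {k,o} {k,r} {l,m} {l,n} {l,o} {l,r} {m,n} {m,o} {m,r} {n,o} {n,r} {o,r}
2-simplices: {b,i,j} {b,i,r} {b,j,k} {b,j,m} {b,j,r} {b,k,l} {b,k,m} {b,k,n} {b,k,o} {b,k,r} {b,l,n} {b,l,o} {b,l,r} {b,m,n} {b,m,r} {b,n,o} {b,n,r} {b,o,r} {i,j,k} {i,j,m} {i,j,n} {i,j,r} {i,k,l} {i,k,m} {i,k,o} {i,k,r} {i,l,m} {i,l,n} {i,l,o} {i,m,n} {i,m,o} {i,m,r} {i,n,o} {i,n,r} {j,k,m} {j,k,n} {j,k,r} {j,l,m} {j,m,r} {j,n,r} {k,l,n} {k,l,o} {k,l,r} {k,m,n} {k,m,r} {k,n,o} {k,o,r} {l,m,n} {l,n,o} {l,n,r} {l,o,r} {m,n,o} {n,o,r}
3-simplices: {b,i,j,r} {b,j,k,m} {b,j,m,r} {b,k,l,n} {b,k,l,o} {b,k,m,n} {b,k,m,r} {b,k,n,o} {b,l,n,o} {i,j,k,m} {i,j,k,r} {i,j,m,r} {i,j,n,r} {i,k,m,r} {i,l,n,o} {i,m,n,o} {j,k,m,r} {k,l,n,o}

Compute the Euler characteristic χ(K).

n_0=9 n_1=35 n_2=53 n_3=18
χ=+9−35+53−18=9

χ(K)=9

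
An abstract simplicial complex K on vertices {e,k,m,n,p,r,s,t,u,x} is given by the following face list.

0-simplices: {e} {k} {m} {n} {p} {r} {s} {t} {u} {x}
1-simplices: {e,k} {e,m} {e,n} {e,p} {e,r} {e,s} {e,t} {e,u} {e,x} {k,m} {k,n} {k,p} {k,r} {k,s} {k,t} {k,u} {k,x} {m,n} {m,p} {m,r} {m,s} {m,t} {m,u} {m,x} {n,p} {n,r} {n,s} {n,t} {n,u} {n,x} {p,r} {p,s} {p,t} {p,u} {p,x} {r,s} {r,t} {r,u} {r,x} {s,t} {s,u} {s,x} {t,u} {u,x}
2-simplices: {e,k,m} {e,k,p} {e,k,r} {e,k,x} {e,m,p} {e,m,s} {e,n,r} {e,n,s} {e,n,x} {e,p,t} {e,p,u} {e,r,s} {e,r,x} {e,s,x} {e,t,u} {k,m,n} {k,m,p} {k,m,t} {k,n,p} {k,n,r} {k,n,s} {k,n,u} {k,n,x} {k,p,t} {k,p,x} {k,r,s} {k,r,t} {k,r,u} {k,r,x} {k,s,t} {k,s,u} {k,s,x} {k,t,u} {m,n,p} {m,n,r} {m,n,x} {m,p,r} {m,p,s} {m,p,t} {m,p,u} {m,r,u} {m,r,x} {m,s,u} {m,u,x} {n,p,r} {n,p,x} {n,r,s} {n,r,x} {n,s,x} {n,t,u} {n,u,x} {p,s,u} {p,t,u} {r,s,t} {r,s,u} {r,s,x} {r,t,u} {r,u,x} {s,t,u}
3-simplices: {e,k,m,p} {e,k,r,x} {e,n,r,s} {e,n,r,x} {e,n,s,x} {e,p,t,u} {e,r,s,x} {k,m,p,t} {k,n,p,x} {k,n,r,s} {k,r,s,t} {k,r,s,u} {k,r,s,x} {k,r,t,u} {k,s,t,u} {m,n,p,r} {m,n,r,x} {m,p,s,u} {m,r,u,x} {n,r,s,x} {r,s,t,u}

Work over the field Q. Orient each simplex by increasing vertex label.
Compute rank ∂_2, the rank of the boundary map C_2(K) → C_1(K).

n_0=10 n_1=44 n_2=59 n_3=21  [Q]
∂1: piv[ek,em,en,ep,er,es,et,eu,ex] rk=9  ker:km,kn,kp,kr,ks,kt,ku,kx,mn,mp,mr,ms,mt,mu,mx,np,nr,ns,nt,nu,nx,pr,ps,pt,pu,px,rs,rt,ru,rx,st,su,sx,tu,ux
∂2: piv[ekm,ekp,ekr,ekx,emp,ems,enr,ens,enx,ept,epu,ers,erx,esx,etu,kmn,kmt,knp,knr,kns,knu,kpt,kpx,krt,kru,kst,ksu,ktu,mnr,mnx,mpr,mps,mpu,mux,ntu] rk=35  ker:kmp,knx,krs,krx,ksx,mnp,mpt,mru,mrx,msu,npr,npx,nrs,nrx,nsx,nux,psu,ptu,rst,rsu,rsx,rtu,rux,stu
∂3: piv[ekmp,ekrx,enrs,enrx,ensx,eptu,ersx,kmpt,knpx,knrs,krst,krsu,krsx,krtu,kstu,mnpr,mnrx,mpsu,mrux] rk=19  ker:nrsx,rstu
rk∂_2=35

rank∂_2=35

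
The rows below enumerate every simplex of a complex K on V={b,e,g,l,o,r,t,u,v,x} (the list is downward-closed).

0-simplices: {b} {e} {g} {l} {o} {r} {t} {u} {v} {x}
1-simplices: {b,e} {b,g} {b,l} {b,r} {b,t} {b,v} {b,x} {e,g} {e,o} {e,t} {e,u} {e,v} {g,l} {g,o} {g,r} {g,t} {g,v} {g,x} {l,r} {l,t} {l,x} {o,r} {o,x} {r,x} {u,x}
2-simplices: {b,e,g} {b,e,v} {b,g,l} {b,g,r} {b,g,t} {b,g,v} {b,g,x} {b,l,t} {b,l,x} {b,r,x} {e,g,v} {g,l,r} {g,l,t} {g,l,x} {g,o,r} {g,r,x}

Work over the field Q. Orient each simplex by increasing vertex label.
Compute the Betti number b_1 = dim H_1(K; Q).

b_1=4

n_0=10 n_1=25 n_2=16  [Q]
∂1: piv[be,bg,bl,br,bt,bv,bx,eo,eu] rk=9  ker:eg,et,ev,gl,go,gr,gt,gv,gx,lr,lt,lx,or,ox,rx,ux
∂2: piv[beg,bev,bgl,bgr,bgt,bgv,bgx,blt,blx,brx,glr,gor] rk=12  ker:egv,glt,glx,grx
b_1=(25−9)−12=4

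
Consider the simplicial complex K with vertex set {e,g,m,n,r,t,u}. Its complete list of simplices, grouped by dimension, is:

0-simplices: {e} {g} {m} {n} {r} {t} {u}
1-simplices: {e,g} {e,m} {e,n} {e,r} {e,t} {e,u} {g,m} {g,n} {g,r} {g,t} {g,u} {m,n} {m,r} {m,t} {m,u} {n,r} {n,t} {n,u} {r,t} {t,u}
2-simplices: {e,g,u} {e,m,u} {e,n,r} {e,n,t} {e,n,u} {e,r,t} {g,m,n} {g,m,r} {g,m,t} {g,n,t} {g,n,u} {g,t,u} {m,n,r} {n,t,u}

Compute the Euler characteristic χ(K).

χ(K)=1

n_0=7 n_1=20 n_2=14
χ=+7−20+14=1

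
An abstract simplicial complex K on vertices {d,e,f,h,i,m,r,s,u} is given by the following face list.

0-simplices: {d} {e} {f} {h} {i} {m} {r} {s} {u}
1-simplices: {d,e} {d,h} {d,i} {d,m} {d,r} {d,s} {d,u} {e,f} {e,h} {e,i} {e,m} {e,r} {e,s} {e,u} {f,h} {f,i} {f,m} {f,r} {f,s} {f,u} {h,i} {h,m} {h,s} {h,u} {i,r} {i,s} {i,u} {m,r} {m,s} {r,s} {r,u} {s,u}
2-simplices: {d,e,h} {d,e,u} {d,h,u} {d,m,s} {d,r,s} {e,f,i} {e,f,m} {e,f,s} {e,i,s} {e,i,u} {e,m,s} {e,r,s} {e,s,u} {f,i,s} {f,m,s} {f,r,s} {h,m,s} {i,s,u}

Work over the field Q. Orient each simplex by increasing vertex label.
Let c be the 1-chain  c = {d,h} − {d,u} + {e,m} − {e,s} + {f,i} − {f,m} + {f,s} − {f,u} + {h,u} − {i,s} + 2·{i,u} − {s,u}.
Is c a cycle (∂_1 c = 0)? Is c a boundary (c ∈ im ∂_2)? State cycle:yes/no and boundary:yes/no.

cycle:yes boundary:no

n_0=9 n_1=32 n_2=18  [Q]
∂1: piv[de,dh,di,dm,dr,ds,du,ef] rk=8  ker:eh,ei,em,er,es,eu,fh,fi,fm,fr,fs,fu,hi,hm,hs,hu,ir,is,iu,mr,ms,rs,ru,su
∂2: piv[deh,deu,dhu,dms,drs,efi,efm,efs,eis,eiu,ems,ers,esu,frs,hms] rk=15  ker:fis,fms,isu
∂1c = 0
c vs im∂2: residual ≠ 0 ⇒ not boundary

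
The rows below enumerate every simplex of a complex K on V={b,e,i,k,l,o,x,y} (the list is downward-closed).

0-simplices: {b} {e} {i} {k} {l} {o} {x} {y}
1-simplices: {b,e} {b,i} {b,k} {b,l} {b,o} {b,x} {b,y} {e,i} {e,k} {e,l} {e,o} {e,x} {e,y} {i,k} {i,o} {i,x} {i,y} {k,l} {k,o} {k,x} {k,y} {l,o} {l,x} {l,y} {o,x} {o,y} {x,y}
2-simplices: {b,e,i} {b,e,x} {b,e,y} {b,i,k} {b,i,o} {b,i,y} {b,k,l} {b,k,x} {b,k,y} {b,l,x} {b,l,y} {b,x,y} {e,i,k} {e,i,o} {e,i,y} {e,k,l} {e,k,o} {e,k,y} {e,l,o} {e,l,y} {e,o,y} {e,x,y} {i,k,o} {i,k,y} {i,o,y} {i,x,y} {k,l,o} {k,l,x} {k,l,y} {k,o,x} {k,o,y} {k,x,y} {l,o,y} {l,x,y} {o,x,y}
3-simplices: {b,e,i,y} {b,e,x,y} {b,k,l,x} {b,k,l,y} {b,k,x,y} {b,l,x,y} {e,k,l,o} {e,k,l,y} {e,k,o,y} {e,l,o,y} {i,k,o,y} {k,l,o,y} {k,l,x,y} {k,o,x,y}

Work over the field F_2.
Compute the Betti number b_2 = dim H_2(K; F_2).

b_2=3

n_0=8 n_1=27 n_2=35 n_3=14  [Z2]
∂1: piv[be,bi,bk,bl,bo,bx,by] rk=7  ker:ei,ek,el,eo,ex,ey,ik,io,ix,iy,kl,ko,kx,ky,lo,lx,ly,ox,oy,xy
∂2: piv[bei,bex,bey,bik,bio,biy,bkl,bkx,bky,blx,bly,bxy,eik,eio,ekl,eko,elo,eoy,ixy,kox] rk=20  ker:eiy,eky,ely,exy,iko,iky,ioy,klo,klx,kly,koy,kxy,loy,lxy,oxy
∂3: piv[beiy,bexy,bklx,bkly,bkxy,blxy,eklo,ekly,ekoy,eloy,ikoy,koxy] rk=12  ker:kloy,klxy
b_2=(35−20)−12=3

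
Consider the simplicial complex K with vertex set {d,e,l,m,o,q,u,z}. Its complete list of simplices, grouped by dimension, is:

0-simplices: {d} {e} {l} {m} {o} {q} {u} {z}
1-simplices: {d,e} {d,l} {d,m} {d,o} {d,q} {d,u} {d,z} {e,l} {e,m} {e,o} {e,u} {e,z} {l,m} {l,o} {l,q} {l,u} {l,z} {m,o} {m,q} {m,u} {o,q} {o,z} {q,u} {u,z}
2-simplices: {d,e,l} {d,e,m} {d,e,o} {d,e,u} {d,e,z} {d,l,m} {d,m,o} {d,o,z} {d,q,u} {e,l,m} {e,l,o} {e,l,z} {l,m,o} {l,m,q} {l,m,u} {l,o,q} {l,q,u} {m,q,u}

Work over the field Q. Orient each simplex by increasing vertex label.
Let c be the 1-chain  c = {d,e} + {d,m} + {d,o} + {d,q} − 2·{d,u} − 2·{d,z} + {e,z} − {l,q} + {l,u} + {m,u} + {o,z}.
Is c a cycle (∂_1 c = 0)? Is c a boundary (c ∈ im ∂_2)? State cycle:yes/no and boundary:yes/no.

cycle:yes boundary:no

n_0=8 n_1=24 n_2=18  [Q]
∂1: piv[de,dl,dm,do,dq,du,dz] rk=7  ker:el,em,eo,eu,ez,lm,lo,lq,lu,lz,mo,mq,mu,oq,oz,qu,uz
∂2: piv[del,dem,deo,deu,dez,dlm,dmo,doz,dqu,elo,elz,lmq,lmu,loq,lqu] rk=15  ker:elm,lmo,mqu
∂1c = 0
c vs im∂2: residual ≠ 0 ⇒ not boundary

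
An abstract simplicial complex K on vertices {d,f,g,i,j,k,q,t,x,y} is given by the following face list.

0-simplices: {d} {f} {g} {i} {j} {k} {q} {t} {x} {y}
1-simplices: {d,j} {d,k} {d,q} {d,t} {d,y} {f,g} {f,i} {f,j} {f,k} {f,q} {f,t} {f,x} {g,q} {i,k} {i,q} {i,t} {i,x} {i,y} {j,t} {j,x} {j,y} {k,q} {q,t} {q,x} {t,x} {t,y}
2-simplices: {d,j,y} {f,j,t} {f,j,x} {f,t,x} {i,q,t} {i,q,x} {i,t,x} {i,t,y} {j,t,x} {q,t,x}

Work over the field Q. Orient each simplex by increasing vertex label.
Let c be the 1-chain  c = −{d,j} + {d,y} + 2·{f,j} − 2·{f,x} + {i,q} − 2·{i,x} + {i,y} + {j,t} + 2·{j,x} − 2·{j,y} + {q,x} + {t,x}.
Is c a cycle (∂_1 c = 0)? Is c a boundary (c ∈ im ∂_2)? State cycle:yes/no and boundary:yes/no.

cycle:yes boundary:no

n_0=10 n_1=26 n_2=10  [Q]
∂1: piv[dj,dk,dq,dt,dy,fg,fi,fj,fx] rk=9  ker:fk,fq,ft,gq,ik,iq,it,ix,iy,jt,jx,jy,kq,qt,qx,tx,ty
∂2: piv[djy,fjt,fjx,ftx,iqt,iqx,itx,ity] rk=8  ker:jtx,qtx
∂1c = 0
c vs im∂2: residual ≠ 0 ⇒ not boundary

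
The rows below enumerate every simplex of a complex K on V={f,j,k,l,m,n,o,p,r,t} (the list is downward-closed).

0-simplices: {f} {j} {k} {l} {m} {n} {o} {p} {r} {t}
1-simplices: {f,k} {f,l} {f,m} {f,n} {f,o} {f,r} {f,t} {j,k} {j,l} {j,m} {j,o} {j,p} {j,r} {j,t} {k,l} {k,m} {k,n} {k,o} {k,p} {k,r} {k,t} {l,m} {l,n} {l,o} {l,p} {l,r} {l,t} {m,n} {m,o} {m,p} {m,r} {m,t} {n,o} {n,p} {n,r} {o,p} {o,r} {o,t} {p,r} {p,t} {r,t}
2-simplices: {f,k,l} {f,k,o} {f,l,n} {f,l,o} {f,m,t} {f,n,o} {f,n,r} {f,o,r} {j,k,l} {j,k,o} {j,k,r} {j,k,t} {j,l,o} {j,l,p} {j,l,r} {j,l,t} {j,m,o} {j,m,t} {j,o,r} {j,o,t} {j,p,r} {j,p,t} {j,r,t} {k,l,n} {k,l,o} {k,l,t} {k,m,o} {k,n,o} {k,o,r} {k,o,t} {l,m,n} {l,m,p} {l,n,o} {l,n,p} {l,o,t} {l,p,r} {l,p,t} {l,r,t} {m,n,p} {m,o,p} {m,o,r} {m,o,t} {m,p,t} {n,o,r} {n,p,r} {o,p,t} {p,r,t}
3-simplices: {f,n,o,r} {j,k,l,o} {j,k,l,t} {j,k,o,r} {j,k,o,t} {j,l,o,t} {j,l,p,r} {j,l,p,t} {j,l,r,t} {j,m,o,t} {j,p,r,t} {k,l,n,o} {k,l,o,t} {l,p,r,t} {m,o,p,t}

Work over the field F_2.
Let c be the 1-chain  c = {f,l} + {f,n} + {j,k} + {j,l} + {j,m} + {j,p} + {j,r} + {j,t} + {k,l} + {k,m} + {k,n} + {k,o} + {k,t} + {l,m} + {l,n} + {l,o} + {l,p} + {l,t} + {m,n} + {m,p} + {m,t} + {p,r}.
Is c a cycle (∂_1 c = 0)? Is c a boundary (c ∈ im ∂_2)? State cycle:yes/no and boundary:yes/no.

cycle:yes boundary:yes

n_0=10 n_1=41 n_2=47 n_3=15  [Z2]
∂1: piv[fk,fl,fm,fn,fo,fr,ft,jk,jp] rk=9  ker:jl,jm,jo,jr,jt,kl,km,kn,ko,kp,kr,kt,lm,ln,lo,lp,lr,lt,mn,mo,mp,mr,mt,no,np,nr,op,or,ot,pr,pt,rt
∂2: piv[fkl,fko,fln,flo,fmt,fno,fnr,for,jkl,jko,jkr,jkt,jlp,jlr,jlt,jmo,jmt,jor,jot,jpr,jpt,jrt,kln,kmo,lmn,lmp,lnp,mop,mor,mpt] rk=30  ker:jlo,klo,klt,kno,kor,kot,lno,lot,lpr,lpt,lrt,mnp,mot,nor,npr,opt,prt
∂3: piv[fnor,jklo,jklt,jkor,jkot,jlot,jlpr,jlpt,jlrt,jmot,jprt,klno,mopt] rk=13  ker:klot,lprt
∂1c = 0
c vs im∂2: reduces to 0 ⇒ boundary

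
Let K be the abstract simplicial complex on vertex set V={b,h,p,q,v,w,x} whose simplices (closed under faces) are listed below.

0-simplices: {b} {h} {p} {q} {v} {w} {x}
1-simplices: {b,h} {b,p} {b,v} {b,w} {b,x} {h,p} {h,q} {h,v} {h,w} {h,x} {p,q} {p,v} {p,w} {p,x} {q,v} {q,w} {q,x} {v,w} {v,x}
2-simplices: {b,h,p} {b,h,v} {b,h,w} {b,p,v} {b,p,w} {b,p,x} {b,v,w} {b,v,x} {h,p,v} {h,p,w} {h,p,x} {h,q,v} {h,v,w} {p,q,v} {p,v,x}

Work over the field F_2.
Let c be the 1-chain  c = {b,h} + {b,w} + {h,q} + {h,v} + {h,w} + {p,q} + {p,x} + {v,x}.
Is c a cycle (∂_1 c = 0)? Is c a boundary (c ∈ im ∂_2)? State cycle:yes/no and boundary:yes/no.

n_0=7 n_1=19 n_2=15  [Z2]
∂1: piv[bh,bp,bv,bw,bx,hq] rk=6  ker:hp,hv,hw,hx,pq,pv,pw,px,qv,qw,qx,vw,vx
∂2: piv[bhp,bhv,bhw,bpv,bpw,bpx,bvw,bvx,hpx,hqv,pqv] rk=11  ker:hpv,hpw,hvw,pvx
∂1c = 0
c vs im∂2: reduces to 0 ⇒ boundary

cycle:yes boundary:yes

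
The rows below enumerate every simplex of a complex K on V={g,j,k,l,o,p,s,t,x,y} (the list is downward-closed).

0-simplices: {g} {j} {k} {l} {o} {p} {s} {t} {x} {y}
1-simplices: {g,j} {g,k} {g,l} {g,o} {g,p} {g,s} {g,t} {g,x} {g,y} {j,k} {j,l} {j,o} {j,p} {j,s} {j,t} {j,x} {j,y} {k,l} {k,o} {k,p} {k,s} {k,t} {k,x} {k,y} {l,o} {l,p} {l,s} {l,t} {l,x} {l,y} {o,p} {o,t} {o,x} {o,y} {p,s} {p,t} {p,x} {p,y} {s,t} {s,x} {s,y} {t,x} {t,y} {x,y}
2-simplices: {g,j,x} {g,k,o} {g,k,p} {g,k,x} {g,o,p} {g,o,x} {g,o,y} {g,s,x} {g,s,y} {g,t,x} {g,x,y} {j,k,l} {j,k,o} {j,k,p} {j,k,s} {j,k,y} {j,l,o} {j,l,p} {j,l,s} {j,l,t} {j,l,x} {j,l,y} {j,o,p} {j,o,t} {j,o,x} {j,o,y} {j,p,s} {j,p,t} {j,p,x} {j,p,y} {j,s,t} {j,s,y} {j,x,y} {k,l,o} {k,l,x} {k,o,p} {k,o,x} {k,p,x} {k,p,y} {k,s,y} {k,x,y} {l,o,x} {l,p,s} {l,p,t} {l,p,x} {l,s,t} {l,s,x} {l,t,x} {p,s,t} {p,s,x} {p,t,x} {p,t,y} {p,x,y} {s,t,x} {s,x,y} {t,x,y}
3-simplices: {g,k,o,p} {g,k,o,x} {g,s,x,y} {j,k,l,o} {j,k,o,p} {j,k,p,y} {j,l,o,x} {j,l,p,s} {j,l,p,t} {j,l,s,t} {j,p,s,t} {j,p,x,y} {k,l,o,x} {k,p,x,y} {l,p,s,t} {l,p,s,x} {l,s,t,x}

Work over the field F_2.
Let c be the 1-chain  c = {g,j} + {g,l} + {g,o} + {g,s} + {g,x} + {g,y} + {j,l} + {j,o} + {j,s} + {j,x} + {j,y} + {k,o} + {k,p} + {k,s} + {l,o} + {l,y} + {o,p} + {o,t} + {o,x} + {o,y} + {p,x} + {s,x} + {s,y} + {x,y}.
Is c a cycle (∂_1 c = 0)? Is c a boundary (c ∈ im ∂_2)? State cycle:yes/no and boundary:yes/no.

cycle:no boundary:no

n_0=10 n_1=44 n_2=56 n_3=17  [Z2]
∂1: piv[gj,gk,gl,go,gp,gs,gt,gx,gy] rk=9  ker:jk,jl,jo,jp,js,jt,jx,jy,kl,ko,kp,ks,kt,kx,ky,lo,lp,ls,lt,lx,ly,op,ot,ox,oy,ps,pt,px,py,st,sx,sy,tx,ty,xy
∂2: piv[gjx,gko,gkp,gkx,gop,gox,goy,gsx,gsy,gtx,gxy,jkl,jko,jkp,jks,jky,jlo,jlp,jls,jlt,jlx,jly,jot,jox,joy,jps,jpt,jpx,jpy,jst,jsy,ltx,pty] rk=33  ker:jop,jxy,klo,klx,kop,kox,kpx,kpy,ksy,kxy,lox,lps,lpt,lpx,lst,lsx,pst,psx,ptx,pxy,stx,sxy,txy
∂3: piv[gkop,gkox,gsxy,jklo,jkop,jkpy,jlox,jlps,jlpt,jlst,jpst,jpxy,klox,kpxy,lpsx,lstx] rk=16  ker:lpst
∂1c = {k} + {p} + {s} + {t}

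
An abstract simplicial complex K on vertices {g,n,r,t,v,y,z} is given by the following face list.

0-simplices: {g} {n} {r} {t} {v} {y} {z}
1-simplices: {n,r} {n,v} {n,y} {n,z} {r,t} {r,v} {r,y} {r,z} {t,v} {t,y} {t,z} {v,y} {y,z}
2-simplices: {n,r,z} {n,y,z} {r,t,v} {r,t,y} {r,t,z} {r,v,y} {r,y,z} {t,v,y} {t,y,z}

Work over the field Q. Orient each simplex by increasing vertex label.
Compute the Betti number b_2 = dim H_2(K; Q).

b_2=2

n_0=7 n_1=13 n_2=9  [Q]
∂1: piv[nr,nv,ny,nz,rt] rk=5  ker:rv,ry,rz,tv,ty,tz,vy,yz
∂2: piv[nrz,nyz,rtv,rty,rtz,rvy,ryz] rk=7  ker:tvy,tyz
b_2=(9−7)−0=2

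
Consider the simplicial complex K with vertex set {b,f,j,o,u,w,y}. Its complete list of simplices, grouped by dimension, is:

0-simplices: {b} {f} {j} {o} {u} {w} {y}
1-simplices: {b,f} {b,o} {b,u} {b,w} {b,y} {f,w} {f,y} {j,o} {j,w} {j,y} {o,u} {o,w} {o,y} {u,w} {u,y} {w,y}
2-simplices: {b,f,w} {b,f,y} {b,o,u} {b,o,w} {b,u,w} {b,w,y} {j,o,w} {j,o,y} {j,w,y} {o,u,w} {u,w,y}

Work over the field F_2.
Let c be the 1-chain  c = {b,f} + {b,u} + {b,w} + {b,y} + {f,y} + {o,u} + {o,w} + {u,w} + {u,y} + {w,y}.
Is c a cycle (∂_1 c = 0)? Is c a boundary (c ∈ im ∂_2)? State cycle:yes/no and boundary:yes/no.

cycle:yes boundary:yes

n_0=7 n_1=16 n_2=11  [Z2]
∂1: piv[bf,bo,bu,bw,by,jo] rk=6  ker:fw,fy,jw,jy,ou,ow,oy,uw,uy,wy
∂2: piv[bfw,bfy,bou,bow,buw,bwy,jow,joy,jwy,uwy] rk=10  ker:ouw
∂1c = 0
c vs im∂2: reduces to 0 ⇒ boundary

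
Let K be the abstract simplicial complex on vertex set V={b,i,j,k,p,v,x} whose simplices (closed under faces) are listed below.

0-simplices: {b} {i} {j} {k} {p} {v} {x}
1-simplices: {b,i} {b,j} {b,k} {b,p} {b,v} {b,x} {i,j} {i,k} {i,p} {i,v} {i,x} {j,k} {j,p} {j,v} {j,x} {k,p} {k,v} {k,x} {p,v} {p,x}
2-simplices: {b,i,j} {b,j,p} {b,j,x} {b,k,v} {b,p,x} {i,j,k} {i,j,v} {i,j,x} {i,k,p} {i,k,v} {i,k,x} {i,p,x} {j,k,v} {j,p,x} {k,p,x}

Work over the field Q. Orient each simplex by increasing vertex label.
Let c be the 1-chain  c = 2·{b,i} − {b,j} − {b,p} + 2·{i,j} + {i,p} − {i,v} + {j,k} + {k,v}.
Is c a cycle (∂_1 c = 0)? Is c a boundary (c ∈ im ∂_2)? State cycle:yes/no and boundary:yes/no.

n_0=7 n_1=20 n_2=15  [Q]
∂1: piv[bi,bj,bk,bp,bv,bx] rk=6  ker:ij,ik,ip,iv,ix,jk,jp,jv,jx,kp,kv,kx,pv,px
∂2: piv[bij,bjp,bjx,bkv,bpx,ijk,ijv,ijx,ikp,ikv,ikx,ipx] rk=12  ker:jkv,jpx,kpx
∂1c = 0
c vs im∂2: reduces to 0 ⇒ boundary

cycle:yes boundary:yes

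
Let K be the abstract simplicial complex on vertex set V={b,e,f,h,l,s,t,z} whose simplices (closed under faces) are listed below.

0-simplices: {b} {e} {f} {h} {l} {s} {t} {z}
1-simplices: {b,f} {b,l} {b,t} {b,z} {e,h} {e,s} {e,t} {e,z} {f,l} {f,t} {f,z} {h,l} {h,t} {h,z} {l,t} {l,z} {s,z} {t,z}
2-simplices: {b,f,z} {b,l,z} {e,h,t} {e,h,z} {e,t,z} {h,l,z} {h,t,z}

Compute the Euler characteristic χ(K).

χ(K)=-3

n_0=8 n_1=18 n_2=7
χ=+8−18+7=-3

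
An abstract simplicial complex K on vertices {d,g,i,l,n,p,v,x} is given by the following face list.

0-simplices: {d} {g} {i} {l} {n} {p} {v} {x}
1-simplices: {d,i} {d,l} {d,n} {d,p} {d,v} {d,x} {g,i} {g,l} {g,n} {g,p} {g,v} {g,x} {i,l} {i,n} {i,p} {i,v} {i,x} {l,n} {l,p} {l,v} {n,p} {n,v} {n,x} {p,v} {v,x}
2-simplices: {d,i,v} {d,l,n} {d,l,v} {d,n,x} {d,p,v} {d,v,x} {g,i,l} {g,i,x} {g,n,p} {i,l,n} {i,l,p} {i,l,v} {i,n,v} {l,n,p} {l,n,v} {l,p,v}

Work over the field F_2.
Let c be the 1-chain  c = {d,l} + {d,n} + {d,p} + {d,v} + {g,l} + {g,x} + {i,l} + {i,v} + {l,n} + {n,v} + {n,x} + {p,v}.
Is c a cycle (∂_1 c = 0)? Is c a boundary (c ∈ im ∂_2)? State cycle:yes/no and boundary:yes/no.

cycle:yes boundary:no

n_0=8 n_1=25 n_2=16  [Z2]
∂1: piv[di,dl,dn,dp,dv,dx,gi] rk=7  ker:gl,gn,gp,gv,gx,il,in,ip,iv,ix,ln,lp,lv,np,nv,nx,pv,vx
∂2: piv[div,dln,dlv,dnx,dpv,dvx,gil,gix,gnp,iln,ilp,ilv,inv,lnp,lpv] rk=15  ker:lnv
∂1c = 0
c vs im∂2: residual ≠ 0 ⇒ not boundary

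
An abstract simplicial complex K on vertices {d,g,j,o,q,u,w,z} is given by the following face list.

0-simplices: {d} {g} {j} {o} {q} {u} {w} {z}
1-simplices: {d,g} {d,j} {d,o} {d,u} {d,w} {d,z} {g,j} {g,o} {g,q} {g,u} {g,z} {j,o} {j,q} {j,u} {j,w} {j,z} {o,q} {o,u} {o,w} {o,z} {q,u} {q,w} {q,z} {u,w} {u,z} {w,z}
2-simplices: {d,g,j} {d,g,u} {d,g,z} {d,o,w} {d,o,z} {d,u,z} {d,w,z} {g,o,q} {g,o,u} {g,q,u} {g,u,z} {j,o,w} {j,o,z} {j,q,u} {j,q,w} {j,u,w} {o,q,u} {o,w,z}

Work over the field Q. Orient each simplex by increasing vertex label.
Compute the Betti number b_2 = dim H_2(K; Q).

b_2=3

n_0=8 n_1=26 n_2=18  [Q]
∂1: piv[dg,dj,do,du,dw,dz,gq] rk=7  ker:gj,go,gu,gz,jo,jq,ju,jw,jz,oq,ou,ow,oz,qu,qw,qz,uw,uz,wz
∂2: piv[dgj,dgu,dgz,dow,doz,duz,dwz,goq,gou,gqu,jow,joz,jqu,jqw,juw] rk=15  ker:guz,oqu,owz
b_2=(18−15)−0=3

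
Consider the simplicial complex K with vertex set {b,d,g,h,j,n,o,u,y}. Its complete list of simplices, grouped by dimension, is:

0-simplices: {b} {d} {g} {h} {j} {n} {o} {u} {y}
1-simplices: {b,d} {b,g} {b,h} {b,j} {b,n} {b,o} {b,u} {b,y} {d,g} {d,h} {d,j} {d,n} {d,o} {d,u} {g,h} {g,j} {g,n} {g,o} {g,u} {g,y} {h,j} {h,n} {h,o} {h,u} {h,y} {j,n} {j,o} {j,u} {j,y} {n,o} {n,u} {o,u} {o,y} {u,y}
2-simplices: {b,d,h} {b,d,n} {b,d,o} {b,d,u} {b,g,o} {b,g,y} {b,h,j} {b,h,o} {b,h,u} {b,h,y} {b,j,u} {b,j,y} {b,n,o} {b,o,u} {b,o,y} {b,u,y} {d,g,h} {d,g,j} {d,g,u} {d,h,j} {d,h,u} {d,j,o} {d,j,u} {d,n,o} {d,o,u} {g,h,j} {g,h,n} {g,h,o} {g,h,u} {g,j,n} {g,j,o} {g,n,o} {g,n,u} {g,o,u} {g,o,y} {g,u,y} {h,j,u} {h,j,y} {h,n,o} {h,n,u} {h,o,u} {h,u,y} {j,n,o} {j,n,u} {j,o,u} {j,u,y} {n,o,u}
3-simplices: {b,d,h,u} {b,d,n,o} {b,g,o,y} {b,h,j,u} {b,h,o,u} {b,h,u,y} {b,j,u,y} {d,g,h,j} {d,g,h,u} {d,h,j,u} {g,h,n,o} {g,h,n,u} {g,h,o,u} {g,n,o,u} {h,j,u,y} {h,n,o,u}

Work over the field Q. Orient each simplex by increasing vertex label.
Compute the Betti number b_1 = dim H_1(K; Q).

b_1=0

n_0=9 n_1=34 n_2=47 n_3=16  [Q]
∂1: piv[bd,bg,bh,bj,bn,bo,bu,by] rk=8  ker:dg,dh,dj,dn,do,du,gh,gj,gn,go,gu,gy,hj,hn,ho,hu,hy,jn,jo,ju,jy,no,nu,ou,oy,uy
∂2: piv[bdh,bdn,bdo,bdu,bgo,bgy,bhj,bho,bhu,bhy,bju,bjy,bno,bou,boy,buy,dgh,dgj,dgu,dhj,djo,ghn,gho,gjn,gno,gnu] rk=26  ker:dhu,dju,dno,dou,ghj,ghu,gjo,gou,goy,guy,hju,hjy,hno,hnu,hou,huy,jno,jnu,jou,juy,nou
∂3: piv[bdhu,bdno,bgoy,bhju,bhou,bhuy,bjuy,dghj,dghu,dhju,ghno,ghnu,ghou,gnou,hjuy] rk=15  ker:hnou
b_1=(34−8)−26=0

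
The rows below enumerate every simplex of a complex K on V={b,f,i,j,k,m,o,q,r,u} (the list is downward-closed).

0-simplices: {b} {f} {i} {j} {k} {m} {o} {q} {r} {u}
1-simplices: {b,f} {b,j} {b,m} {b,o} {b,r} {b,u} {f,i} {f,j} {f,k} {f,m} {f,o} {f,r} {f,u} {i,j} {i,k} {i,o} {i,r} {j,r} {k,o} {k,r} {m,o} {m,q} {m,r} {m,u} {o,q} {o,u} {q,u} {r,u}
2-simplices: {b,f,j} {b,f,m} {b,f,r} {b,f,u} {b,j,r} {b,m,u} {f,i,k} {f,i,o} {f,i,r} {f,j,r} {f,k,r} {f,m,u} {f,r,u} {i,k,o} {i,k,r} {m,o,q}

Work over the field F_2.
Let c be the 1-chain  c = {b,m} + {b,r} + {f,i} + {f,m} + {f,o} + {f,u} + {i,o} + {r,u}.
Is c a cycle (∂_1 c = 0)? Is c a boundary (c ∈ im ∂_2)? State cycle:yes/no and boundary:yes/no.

cycle:yes boundary:yes

n_0=10 n_1=28 n_2=16  [Z2]
∂1: piv[bf,bj,bm,bo,br,bu,fi,fk,mq] rk=9  ker:fj,fm,fo,fr,fu,ij,ik,io,ir,jr,ko,kr,mo,mr,mu,oq,ou,qu,ru
∂2: piv[bfj,bfm,bfr,bfu,bjr,bmu,fik,fio,fir,fkr,fru,iko,moq] rk=13  ker:fjr,fmu,ikr
∂1c = 0
c vs im∂2: reduces to 0 ⇒ boundary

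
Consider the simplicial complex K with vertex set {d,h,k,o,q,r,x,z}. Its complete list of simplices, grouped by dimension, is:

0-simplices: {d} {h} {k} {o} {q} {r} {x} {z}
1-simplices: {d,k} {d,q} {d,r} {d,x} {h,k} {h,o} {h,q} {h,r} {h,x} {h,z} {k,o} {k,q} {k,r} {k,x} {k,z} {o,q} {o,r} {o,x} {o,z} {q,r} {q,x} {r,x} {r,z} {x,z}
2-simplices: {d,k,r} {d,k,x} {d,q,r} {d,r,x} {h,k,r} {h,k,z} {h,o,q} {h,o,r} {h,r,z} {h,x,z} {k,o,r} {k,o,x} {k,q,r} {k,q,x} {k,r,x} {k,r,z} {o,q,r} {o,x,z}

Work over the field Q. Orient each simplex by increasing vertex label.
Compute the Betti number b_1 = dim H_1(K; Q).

n_0=8 n_1=24 n_2=18  [Q]
∂1: piv[dk,dq,dr,dx,hk,ho,hz] rk=7  ker:hq,hr,hx,ko,kq,kr,kx,kz,oq,or,ox,oz,qr,qx,rx,rz,xz
∂2: piv[dkr,dkx,dqr,drx,hkr,hkz,hoq,hor,hrz,hxz,kor,kox,kqr,kqx,oqr,oxz] rk=16  ker:krx,krz
b_1=(24−7)−16=1

b_1=1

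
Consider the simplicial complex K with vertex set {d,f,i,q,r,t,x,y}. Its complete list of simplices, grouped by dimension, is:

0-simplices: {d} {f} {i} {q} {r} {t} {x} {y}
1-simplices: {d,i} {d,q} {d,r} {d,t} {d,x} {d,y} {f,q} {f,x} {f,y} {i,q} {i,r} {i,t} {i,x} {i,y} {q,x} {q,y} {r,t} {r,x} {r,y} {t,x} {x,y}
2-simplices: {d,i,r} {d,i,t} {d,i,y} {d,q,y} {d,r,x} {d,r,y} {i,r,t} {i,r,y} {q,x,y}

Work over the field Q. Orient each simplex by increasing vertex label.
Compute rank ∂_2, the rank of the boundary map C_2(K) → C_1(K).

rank∂_2=8

n_0=8 n_1=21 n_2=9  [Q]
∂1: piv[di,dq,dr,dt,dx,dy,fq] rk=7  ker:fx,fy,iq,ir,it,ix,iy,qx,qy,rt,rx,ry,tx,xy
∂2: piv[dir,dit,diy,dqy,drx,dry,irt,qxy] rk=8  ker:iry
rk∂_2=8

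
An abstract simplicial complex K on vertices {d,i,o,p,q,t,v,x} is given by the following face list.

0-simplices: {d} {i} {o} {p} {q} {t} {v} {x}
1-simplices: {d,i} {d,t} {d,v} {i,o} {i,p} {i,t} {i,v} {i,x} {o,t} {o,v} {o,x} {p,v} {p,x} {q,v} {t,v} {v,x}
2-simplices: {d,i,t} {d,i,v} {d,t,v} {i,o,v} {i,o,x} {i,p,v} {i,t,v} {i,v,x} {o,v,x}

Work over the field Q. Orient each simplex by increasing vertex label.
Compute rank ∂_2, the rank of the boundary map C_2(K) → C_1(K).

rank∂_2=7

n_0=8 n_1=16 n_2=9  [Q]
∂1: piv[di,dt,dv,io,ip,ix,qv] rk=7  ker:it,iv,ot,ov,ox,pv,px,tv,vx
∂2: piv[dit,div,dtv,iov,iox,ipv,ivx] rk=7  ker:itv,ovx
rk∂_2=7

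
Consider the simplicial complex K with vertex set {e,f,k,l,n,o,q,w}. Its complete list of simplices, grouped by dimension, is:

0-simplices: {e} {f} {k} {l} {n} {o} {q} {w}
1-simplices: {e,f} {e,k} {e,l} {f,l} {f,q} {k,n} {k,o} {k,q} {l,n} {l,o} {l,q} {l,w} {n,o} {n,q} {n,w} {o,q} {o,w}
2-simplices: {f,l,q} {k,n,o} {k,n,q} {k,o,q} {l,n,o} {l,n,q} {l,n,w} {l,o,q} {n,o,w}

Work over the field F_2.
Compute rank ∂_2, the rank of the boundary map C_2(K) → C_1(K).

rank∂_2=8

n_0=8 n_1=17 n_2=9  [Z2]
∂1: piv[ef,ek,el,fq,kn,ko,lw] rk=7  ker:fl,kq,ln,lo,lq,no,nq,nw,oq,ow
∂2: piv[flq,kno,knq,koq,lno,lnq,lnw,now] rk=8  ker:loq
rk∂_2=8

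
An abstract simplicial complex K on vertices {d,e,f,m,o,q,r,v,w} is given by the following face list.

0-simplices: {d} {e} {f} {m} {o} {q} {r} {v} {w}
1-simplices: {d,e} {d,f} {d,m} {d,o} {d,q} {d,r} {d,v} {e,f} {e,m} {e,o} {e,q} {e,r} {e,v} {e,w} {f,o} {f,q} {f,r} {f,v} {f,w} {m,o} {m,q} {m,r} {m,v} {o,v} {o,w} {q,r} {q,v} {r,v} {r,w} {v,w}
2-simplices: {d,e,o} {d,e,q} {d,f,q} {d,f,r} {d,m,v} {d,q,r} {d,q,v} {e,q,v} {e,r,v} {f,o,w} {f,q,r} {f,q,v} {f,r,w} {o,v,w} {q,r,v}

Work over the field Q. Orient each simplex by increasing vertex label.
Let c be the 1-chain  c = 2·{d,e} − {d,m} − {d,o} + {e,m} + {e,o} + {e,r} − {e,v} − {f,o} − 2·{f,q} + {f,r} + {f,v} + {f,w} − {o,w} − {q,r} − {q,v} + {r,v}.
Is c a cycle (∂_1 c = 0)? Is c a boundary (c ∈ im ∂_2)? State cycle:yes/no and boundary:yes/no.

n_0=9 n_1=30 n_2=15  [Q]
∂1: piv[de,df,dm,do,dq,dr,dv,ew] rk=8  ker:ef,em,eo,eq,er,ev,fo,fq,fr,fv,fw,mo,mq,mr,mv,ov,ow,qr,qv,rv,rw,vw
∂2: piv[deo,deq,dfq,dfr,dmv,dqr,dqv,eqv,erv,fow,fqv,frw,ovw,qrv] rk=14  ker:fqr
∂1c = 0
c vs im∂2: residual ≠ 0 ⇒ not boundary

cycle:yes boundary:no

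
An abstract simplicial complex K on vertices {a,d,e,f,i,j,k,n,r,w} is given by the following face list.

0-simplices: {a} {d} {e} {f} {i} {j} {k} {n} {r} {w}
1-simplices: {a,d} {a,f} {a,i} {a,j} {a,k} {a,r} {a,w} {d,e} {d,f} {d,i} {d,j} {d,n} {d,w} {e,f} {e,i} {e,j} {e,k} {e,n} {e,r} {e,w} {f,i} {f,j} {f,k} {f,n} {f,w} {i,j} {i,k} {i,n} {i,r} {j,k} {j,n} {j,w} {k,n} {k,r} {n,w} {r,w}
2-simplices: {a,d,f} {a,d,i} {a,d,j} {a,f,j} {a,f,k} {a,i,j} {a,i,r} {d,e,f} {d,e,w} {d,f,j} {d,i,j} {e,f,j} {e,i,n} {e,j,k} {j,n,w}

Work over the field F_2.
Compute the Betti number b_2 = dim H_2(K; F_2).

b_2=2

n_0=10 n_1=36 n_2=15  [Z2]
∂1: piv[ad,af,ai,aj,ak,ar,aw,de,dn] rk=9  ker:df,di,dj,dw,ef,ei,ej,ek,en,er,ew,fi,fj,fk,fn,fw,ij,ik,in,ir,jk,jn,jw,kn,kr,nw,rw
∂2: piv[adf,adi,adj,afj,afk,aij,air,def,dew,efj,ein,ejk,jnw] rk=13  ker:dfj,dij
b_2=(15−13)−0=2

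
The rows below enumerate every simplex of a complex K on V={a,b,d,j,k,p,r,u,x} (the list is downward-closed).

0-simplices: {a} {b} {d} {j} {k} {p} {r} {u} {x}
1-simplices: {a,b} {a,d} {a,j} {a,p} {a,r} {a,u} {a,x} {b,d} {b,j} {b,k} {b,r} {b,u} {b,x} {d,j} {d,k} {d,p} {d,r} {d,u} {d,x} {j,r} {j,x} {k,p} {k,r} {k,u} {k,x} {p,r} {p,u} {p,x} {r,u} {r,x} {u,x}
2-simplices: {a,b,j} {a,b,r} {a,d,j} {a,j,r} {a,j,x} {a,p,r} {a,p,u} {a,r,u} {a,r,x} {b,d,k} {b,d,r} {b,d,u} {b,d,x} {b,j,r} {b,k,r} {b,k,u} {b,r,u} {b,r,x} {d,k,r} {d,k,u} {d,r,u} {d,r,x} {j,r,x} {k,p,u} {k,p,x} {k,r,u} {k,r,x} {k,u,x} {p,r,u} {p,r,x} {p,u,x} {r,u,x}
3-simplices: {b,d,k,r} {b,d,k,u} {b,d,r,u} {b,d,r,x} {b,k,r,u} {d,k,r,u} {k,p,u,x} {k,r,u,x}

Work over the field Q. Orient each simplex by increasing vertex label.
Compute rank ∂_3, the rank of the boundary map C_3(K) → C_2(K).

rank∂_3=7

n_0=9 n_1=31 n_2=32 n_3=8  [Q]
∂1: piv[ab,ad,aj,ap,ar,au,ax,bk] rk=8  ker:bd,bj,br,bu,bx,dj,dk,dp,dr,du,dx,jr,jx,kp,kr,ku,kx,pr,pu,px,ru,rx,ux
∂2: piv[abj,abr,adj,ajr,ajx,apr,apu,aru,arx,bdk,bdr,bdu,bdx,bkr,bku,bru,brx,kpu,kpx,krx,kux] rk=21  ker:bjr,dkr,dku,dru,drx,jrx,kru,pru,prx,pux,rux
∂3: piv[bdkr,bdku,bdru,bdrx,bkru,kpux,krux] rk=7  ker:dkru
rk∂_3=7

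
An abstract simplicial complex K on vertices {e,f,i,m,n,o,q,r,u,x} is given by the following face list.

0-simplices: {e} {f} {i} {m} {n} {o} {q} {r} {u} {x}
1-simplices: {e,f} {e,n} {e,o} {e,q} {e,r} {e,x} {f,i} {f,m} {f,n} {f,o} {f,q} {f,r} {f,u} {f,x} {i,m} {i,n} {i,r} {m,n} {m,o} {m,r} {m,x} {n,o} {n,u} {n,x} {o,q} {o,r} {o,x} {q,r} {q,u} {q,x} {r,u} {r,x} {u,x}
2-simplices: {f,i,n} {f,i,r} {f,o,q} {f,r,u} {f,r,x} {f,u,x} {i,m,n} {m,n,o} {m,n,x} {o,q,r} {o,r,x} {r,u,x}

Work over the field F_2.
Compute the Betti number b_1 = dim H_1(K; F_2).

n_0=10 n_1=33 n_2=12  [Z2]
∂1: piv[ef,en,eo,eq,er,ex,fi,fm,fu] rk=9  ker:fn,fo,fq,fr,fx,im,in,ir,mn,mo,mr,mx,no,nu,nx,oq,or,ox,qr,qu,qx,ru,rx,ux
∂2: piv[fin,fir,foq,fru,frx,fux,imn,mno,mnx,oqr,orx] rk=11  ker:rux
b_1=(33−9)−11=13

b_1=13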